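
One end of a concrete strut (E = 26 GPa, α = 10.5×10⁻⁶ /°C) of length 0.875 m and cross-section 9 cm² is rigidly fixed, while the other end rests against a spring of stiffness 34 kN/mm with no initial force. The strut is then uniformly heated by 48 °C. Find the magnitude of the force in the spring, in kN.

If the spring were absent the strut would lengthen by αΔT L = 10.5×10⁻⁶ × 48 × 875 = 0.441 mm.
Let P be the compressive force at the spring. The strut shortens elastically by PL/(AE) and the spring compresses by P/k; together these equal δ_free.
P [ L/(AE) + 1/k ] = δ_free → P [ 875/(900×26×10³) + 1/(34×10³) ] = 0.441.
P = 0.441 / 6.68×10⁻⁵ = 6601 N.

P ≈ 6.6 kN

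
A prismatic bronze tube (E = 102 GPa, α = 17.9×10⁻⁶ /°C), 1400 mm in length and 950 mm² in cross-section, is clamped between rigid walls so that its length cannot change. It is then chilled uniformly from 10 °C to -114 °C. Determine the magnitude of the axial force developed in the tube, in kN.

With zero net strain, σ = E·αΔT = 102 GPa × 17.9×10⁻⁶ × 124 = 226.4 MPa.
Axial force P = σA = 226.4 × 950 = 215100 N = 215.1 kN, tensile.

P ≈ 215 kN (tensile)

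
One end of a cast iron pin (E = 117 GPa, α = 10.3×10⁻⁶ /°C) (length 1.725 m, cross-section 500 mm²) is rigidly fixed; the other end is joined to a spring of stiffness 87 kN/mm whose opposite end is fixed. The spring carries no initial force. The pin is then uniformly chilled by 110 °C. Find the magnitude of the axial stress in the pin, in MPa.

σ ≈ 95.4 MPa (tensile)

If the spring were absent the pin would shorten by αΔT L = 10.3×10⁻⁶ × 110 × 1725 = 1.954 mm.
Let P be the tensile force in the spring. The pin extends elastically by PL/(AE) and the spring stretches by P/k; together these equal δ_free.
So P = δ_free / [L/(AE) + 1/k] = 1.954 / [ 1725/(500×117×10³) + 1/(87×10³) ].
P = 1.954 / 4.098×10⁻⁵ = 47690 N.
σ = P/A = 47690/500 = 95.38 MPa.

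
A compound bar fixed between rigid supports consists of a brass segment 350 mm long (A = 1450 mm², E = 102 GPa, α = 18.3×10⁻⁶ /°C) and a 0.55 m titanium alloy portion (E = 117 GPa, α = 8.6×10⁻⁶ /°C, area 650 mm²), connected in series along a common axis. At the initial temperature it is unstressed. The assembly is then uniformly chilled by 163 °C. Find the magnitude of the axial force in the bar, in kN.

If the supports were absent, the total length change would be Σ αᵢΔT Lᵢ = 18.3×10⁻⁶×163×350 + 8.6×10⁻⁶×163×550 = 1.815 mm.
The walls prevent any net length change, so an axial force P (same in every segment) develops. Compatibility: P · Σ Lᵢ/(AᵢEᵢ) = δ_free.
The series flexibility is Σ Lᵢ/(AᵢEᵢ) = 350/(1450×102×10³) + 550/(650×117×10³) = 9.599×10⁻⁶ mm/N.
So P = 1.815 / 9.599×10⁻⁶ = 189.1 kN, tensile.

P ≈ 189 kN (tensile)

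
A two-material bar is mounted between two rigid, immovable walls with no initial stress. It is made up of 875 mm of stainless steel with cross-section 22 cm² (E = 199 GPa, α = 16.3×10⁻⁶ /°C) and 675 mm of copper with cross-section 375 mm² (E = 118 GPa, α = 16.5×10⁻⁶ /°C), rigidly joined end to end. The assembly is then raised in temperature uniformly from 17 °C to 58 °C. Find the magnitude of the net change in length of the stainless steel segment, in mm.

Free thermal expansion of the whole bar: Σ αᵢΔT Lᵢ = 16.3×10⁻⁶×41×875 + 16.5×10⁻⁶×41×675 = 1.041 mm.
Since the ends are fixed, an axial force P builds up, equal in every segment, with P · Σ Lᵢ/(AᵢEᵢ) = δ_free.
The series flexibility is Σ Lᵢ/(AᵢEᵢ) = 875/(2200×199×10³) + 675/(375×118×10³) = 1.725×10⁻⁵ mm/N.
So P = 1.041 / 1.725×10⁻⁵ = 60.36 kN, compressive.
For the stainless steel segment, free thermal change = 16.3×10⁻⁶×41×875 = 0.5848 mm and elastic change from P = 60360×875/(2200×199×10³) = 0.1206 mm; these oppose, so the net change is 0.464 mm (segment lengthens).

|ΔL| ≈ 0.464 mm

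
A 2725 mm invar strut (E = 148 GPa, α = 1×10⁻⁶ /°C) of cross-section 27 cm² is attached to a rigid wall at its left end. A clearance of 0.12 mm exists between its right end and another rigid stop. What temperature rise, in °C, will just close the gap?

The gap closes when αΔT L = 0.12 mm, since the strut is still unstressed at that instant.
ΔT = 0.12 / (1×10⁻⁶ × 2725) = 44.04 °C.

ΔT ≈ 44 °C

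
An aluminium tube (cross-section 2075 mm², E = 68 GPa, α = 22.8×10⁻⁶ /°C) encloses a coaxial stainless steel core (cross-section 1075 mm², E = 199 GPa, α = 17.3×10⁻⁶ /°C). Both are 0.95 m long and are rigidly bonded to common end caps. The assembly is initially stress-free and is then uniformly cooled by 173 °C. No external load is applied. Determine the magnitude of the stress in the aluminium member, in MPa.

σ ≈ 39 MPa (tensile)

The aluminium has the larger α, so on cooling it would change length more than the stainless steel if both were free. The rigid plates force a common final length, so the aluminium is put into tension and the stainless steel into compression, with equal and opposite forces P (no external load).
Setting the final lengths equal and cancelling L: (α₁ − α₂)ΔT = P/(A₁E₁) + P/(A₂E₂).
|α₁ − α₂|·ΔT = 5.5×10⁻⁶ × 173 = 0.0009515.
1/(A₁E₁) + 1/(A₂E₂) = 1/(2075×68×10³) + 1/(1075×199×10³) = 1.176×10⁻⁸ N⁻¹.
So P = 0.0009515 / 1.176×10⁻⁸ = 80.9 kN.
σ_{aluminium} = P/A₁ = 80900/2075 = 38.99 MPa, tensile.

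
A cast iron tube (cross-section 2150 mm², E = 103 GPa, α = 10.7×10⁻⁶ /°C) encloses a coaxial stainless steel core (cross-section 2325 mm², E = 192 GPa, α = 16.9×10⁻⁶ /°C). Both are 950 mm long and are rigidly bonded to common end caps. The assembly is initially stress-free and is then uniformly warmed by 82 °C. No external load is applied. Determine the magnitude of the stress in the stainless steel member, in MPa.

σ ≈ 32.4 MPa (compressive)

The stainless steel has the larger α, so on heating it would change length more than the cast iron if both were free. The rigid plates force a common final length, so the stainless steel is put into compression and the cast iron into tension, with equal and opposite forces P (no external load).
Setting the final lengths equal and cancelling L: (α₁ − α₂)ΔT = P/(A₁E₁) + P/(A₂E₂).
|α₁ − α₂|·ΔT = 6.2×10⁻⁶ × 82 = 0.0005084.
1/(A₁E₁) + 1/(A₂E₂) = 1/(2150×103×10³) + 1/(2325×192×10³) = 6.756×10⁻⁹ N⁻¹.
So P = 0.0005084 / 6.756×10⁻⁹ = 75.25 kN.
σ_{stainless steel} = P/A₂ = 75250/2325 = 32.37 MPa, compressive.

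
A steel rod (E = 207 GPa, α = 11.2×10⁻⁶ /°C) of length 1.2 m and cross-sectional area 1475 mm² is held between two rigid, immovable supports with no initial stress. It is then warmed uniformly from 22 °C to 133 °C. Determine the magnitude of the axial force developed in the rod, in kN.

P ≈ 380 kN (compressive)

With zero net strain, σ = E·αΔT = 207 GPa × 11.2×10⁻⁶ × 111 = 257.3 MPa.
P = AEαΔT = 1475 × 207×10³ × 11.2×10⁻⁶ × 111 = 379.6 kN (compressive).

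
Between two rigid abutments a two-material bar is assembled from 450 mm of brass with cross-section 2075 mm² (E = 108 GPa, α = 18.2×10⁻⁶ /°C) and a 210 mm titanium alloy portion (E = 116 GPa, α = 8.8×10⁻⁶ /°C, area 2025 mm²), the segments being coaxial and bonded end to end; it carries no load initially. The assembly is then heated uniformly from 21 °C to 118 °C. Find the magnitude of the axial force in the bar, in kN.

Free thermal expansion of the whole bar: Σ αᵢΔT Lᵢ = 18.2×10⁻⁶×97×450 + 8.8×10⁻⁶×97×210 = 0.9737 mm.
The walls prevent any net length change, so an axial force P (same in every segment) develops. Compatibility: P · Σ Lᵢ/(AᵢEᵢ) = δ_free.
The series flexibility is Σ Lᵢ/(AᵢEᵢ) = 450/(2075×108×10³) + 210/(2025×116×10³) = 2.902×10⁻⁶ mm/N.
P = 0.9737 / 2.902×10⁻⁶ = 335500 N = 335.5 kN, compressive.

P ≈ 336 kN (compressive)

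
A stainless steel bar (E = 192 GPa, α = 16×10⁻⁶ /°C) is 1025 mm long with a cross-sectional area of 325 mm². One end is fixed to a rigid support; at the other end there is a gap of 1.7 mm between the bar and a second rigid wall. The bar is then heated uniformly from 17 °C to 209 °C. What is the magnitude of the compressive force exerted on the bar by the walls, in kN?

If the wall were absent the bar would grow by αΔT L = 16×10⁻⁶ × 192 × 1025 = 3.149 mm.
This exceeds the 1.7 mm gap, so the wall pushes back. The portion of expansion that must be recovered elastically is δ_free − gap = 3.149 − 1.7 = 1.449 mm.
That suppressed elongation corresponds to σ = E·Δ/L = 192×10³ × 1.449/1025 = 271.4 MPa.
Force on the wall = σA = 271.4 × 325 mm² = 88.2 kN.

P ≈ 88.2 kN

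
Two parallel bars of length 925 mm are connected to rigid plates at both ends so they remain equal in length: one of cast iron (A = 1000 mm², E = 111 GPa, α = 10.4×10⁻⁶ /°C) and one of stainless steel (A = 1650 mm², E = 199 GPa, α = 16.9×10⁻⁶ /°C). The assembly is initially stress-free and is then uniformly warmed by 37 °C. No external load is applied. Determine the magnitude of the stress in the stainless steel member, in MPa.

σ ≈ 12.1 MPa (compressive)

The stainless steel has the larger α, so on heating it would change length more than the cast iron if both were free. The rigid plates force a common final length, so the stainless steel is put into compression and the cast iron into tension, with equal and opposite forces P (no external load).
Compatibility of the two members (thermal + elastic change equal): (α₁ − α₂)ΔT = P·[1/(A₁E₁) + 1/(A₂E₂)].
|α₁ − α₂|·ΔT = 6.5×10⁻⁶ × 37 = 0.0002405.
1/(A₁E₁) + 1/(A₂E₂) = 1/(1000×111×10³) + 1/(1650×199×10³) = 1.205×10⁻⁸ N⁻¹.
So P = 0.0002405 / 1.205×10⁻⁸ = 19.95 kN.
σ_{stainless steel} = P/A₂ = 19950/1650 = 12.09 MPa, compressive.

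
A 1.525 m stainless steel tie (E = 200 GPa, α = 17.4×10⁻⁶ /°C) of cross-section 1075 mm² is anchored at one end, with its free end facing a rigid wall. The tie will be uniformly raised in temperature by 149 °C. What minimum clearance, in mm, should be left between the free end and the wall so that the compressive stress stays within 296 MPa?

g ≈ 1.7 mm

Free expansion if unrestrained: δ_free = αΔT L = 17.4×10⁻⁶ × 149 × 1525 = 3.954 mm.
At the allowable stress the elastic shortening the wall may impose is σL/E = 296 × 1525 / (200×10³) = 2.257 mm.
So the gap has to take up the difference, g_min = δ_free − σL/E = 3.954 − 2.257 = 1.697 mm.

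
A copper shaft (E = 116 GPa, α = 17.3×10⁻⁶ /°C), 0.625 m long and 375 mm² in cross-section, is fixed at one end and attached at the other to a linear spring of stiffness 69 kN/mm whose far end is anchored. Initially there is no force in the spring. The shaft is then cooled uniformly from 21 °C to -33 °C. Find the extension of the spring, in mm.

The unrestrained thermal change is αΔT L = 17.3×10⁻⁶ × 54 × 625 = 0.5839 mm.
Let P be the tensile force in the spring. The shaft extends elastically by PL/(AE) and the spring stretches by P/k; together these equal δ_free.
P [ L/(AE) + 1/k ] = δ_free → P [ 625/(375×116×10³) + 1/(69×10³) ] = 0.5839.
P = 0.5839 / 2.886×10⁻⁵ = 20230 N.
Spring extension = P/k = 20230/(69×10³) = 0.2932 mm.

δ ≈ 0.293 mm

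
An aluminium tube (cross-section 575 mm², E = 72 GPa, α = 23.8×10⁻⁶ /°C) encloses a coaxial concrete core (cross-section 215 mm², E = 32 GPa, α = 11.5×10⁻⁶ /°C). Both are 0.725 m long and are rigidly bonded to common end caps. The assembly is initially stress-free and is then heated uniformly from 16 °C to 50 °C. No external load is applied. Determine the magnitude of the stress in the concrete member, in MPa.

σ ≈ 11.5 MPa (tensile)

The aluminium has the larger α, so on heating it would change length more than the concrete if both were free. The rigid plates force a common final length, so the aluminium is put into compression and the concrete into tension, with equal and opposite forces P (no external load).
Compatibility of the two members (thermal + elastic change equal): (α₁ − α₂)ΔT = P·[1/(A₁E₁) + 1/(A₂E₂)].
|α₁ − α₂|·ΔT = 12.3×10⁻⁶ × 34 = 0.0004182.
1/(A₁E₁) + 1/(A₂E₂) = 1/(575×72×10³) + 1/(215×32×10³) = 1.695×10⁻⁷ N⁻¹.
P = 0.0004182 / 1.695×10⁻⁷ = 2467 N = 2.467 kN.
σ_{concrete} = P/A₂ = 2467/215 = 11.48 MPa, tensile.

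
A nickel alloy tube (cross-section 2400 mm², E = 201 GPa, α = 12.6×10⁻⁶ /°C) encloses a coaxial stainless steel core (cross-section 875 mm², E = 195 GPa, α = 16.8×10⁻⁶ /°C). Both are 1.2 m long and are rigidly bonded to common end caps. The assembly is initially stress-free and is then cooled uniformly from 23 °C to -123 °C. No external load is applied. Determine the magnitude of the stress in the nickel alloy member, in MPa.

σ ≈ 32.2 MPa (compressive)

Both members must finish at the same length. With the larger α, the stainless steel tends to over-contract; the plates restrain it, putting the stainless steel in tension and the nickel alloy in compression. With no external load the two internal forces are equal and opposite, magnitude P.
Equating the net (thermal + elastic) strains gives |α₁ − α₂|·ΔT = P·[1/(A₁E₁) + 1/(A₂E₂)].
|α₁ − α₂|·ΔT = 4.2×10⁻⁶ × 146 = 0.0006132.
1/(A₁E₁) + 1/(A₂E₂) = 1/(2400×201×10³) + 1/(875×195×10³) = 7.934×10⁻⁹ N⁻¹.
P = 0.0006132 / 7.934×10⁻⁹ = 77290 N = 77.29 kN.
σ_{nickel alloy} = P/A₁ = 77290/2400 = 32.2 MPa, compressive.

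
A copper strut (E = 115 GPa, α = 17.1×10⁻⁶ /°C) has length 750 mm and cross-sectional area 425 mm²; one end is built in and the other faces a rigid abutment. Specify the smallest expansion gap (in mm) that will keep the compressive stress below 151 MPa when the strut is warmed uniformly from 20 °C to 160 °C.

Free expansion if unrestrained: δ_free = αΔT L = 17.1×10⁻⁶ × 140 × 750 = 1.796 mm.
A stress of 151 MPa corresponds to the wall pushing the strut back by σL/E = 151×750/(115×10³) = 0.9848 mm.
So the gap has to take up the difference, g_min = δ_free − σL/E = 1.796 − 0.9848 = 0.8107 mm.

g ≈ 0.811 mm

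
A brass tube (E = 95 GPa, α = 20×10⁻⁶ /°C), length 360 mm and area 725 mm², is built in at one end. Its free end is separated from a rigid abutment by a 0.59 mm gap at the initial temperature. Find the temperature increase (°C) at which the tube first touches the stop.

ΔT ≈ 81.9 °C

The gap closes when αΔT L = 0.59 mm, since the tube is still unstressed at that instant.
ΔT = 0.59 / (20×10⁻⁶ × 360) = 81.94 °C.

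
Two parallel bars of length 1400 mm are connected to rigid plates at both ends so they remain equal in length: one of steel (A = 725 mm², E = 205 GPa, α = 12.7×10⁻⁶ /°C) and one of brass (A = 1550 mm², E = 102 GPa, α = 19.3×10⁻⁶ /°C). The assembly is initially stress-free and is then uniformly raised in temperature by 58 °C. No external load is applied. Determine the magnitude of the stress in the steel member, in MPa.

σ ≈ 40.4 MPa (tensile)

The brass has the larger α, so on heating it would change length more than the steel if both were free. The rigid plates force a common final length, so the brass is put into compression and the steel into tension, with equal and opposite forces P (no external load).
Equating the net (thermal + elastic) strains gives |α₁ − α₂|·ΔT = P·[1/(A₁E₁) + 1/(A₂E₂)].
|α₁ − α₂|·ΔT = 6.6×10⁻⁶ × 58 = 0.0003828.
1/(A₁E₁) + 1/(A₂E₂) = 1/(725×205×10³) + 1/(1550×102×10³) = 1.305×10⁻⁸ N⁻¹.
P = 0.0003828 / 1.305×10⁻⁸ = 29330 N = 29.33 kN.
σ_{steel} = P/A₁ = 29330/725 = 40.45 MPa, tensile.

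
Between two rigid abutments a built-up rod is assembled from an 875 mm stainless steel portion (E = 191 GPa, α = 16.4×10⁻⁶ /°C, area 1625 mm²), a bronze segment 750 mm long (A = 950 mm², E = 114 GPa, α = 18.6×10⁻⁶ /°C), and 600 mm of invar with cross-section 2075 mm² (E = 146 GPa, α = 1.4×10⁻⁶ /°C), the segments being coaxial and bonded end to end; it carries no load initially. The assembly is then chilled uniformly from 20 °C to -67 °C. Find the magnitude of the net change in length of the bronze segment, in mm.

|ΔL| ≈ 0.284 mm

With the walls removed the bar would change length by δ_free = Σ αᵢΔT Lᵢ = 16.4×10⁻⁶×87×875 + 18.6×10⁻⁶×87×750 + 1.4×10⁻⁶×87×600 = 2.535 mm.
The walls prevent any net length change, so an axial force P (same in every segment) develops. Compatibility: P · Σ Lᵢ/(AᵢEᵢ) = δ_free.
The series flexibility is Σ Lᵢ/(AᵢEᵢ) = 875/(1625×191×10³) + 750/(950×114×10³) + 600/(2075×146×10³) = 1.172×10⁻⁵ mm/N.
So P = 2.535 / 1.172×10⁻⁵ = 216.2 kN, tensile.
For the bronze segment, free thermal change = 18.6×10⁻⁶×87×750 = 1.214 mm and elastic change from P = 216200×750/(950×114×10³) = 1.497 mm; these oppose, so the net change is 0.284 mm (segment lengthens).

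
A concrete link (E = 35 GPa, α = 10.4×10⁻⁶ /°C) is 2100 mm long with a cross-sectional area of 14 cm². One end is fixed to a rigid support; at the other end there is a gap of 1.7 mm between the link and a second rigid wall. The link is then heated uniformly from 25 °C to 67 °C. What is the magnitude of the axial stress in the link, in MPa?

σ ≈ 0 MPa

Unrestrained expansion: δ_free = αΔT L = 10.4×10⁻⁶ × 42 × 2100 = 0.9173 mm.
Since δ_free = 0.917 mm is less than the 1.7 mm gap, the link never touches the wall. No axial force develops.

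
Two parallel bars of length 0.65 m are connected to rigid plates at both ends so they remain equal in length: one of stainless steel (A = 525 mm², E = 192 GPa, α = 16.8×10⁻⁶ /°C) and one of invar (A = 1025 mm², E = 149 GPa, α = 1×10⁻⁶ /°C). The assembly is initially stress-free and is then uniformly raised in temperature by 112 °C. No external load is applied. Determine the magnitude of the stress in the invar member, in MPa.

σ ≈ 105 MPa (tensile)

Both members must finish at the same length. With the larger α, the stainless steel tends to over-expand; the plates restrain it, putting the stainless steel in compression and the invar in tension. With no external load the two internal forces are equal and opposite, magnitude P.
Equating the net (thermal + elastic) strains gives |α₁ − α₂|·ΔT = P·[1/(A₁E₁) + 1/(A₂E₂)].
|α₁ − α₂|·ΔT = 15.8×10⁻⁶ × 112 = 0.00177.
1/(A₁E₁) + 1/(A₂E₂) = 1/(525×192×10³) + 1/(1025×149×10³) = 1.647×10⁻⁸ N⁻¹.
So P = 0.00177 / 1.647×10⁻⁸ = 107.5 kN.
σ_{invar} = P/A₂ = 107500/1025 = 104.8 MPa, tensile.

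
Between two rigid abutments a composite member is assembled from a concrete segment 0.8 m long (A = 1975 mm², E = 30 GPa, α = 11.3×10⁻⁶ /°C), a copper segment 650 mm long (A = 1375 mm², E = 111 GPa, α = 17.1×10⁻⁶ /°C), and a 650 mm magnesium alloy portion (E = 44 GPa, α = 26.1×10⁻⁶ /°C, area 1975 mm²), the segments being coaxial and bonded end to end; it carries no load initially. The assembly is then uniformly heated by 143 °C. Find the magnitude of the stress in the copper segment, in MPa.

σ ≈ 153 MPa (compressive)

Free thermal expansion of the whole bar: Σ αᵢΔT Lᵢ = 11.3×10⁻⁶×143×800 + 17.1×10⁻⁶×143×650 + 26.1×10⁻⁶×143×650 = 5.308 mm.
Since the ends are fixed, an axial force P builds up, equal in every segment, with P · Σ Lᵢ/(AᵢEᵢ) = δ_free.
The series flexibility is Σ Lᵢ/(AᵢEᵢ) = 800/(1975×30×10³) + 650/(1375×111×10³) + 650/(1975×44×10³) = 2.524×10⁻⁵ mm/N.
Hence P = δ_free / Σ(L/AE) = 5.308/2.524×10⁻⁵ = 210.3 kN (compressive).
σ_{copper} = P / A = 210300 / 1375 = 152.9 MPa.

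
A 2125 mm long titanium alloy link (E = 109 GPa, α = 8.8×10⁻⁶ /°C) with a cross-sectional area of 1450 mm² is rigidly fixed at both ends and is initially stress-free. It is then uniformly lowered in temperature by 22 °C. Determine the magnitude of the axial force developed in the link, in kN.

With zero net strain, σ = E·αΔT = 109 GPa × 8.8×10⁻⁶ × 22 = 21.1 MPa.
P = AEαΔT = 1450 × 109×10³ × 8.8×10⁻⁶ × 22 = 30.6 kN (tensile).

P ≈ 30.6 kN (tensile)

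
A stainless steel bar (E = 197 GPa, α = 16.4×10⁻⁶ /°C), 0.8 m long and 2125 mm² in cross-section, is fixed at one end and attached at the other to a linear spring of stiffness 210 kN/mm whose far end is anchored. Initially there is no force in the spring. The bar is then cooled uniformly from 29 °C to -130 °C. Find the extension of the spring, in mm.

δ ≈ 1.49 mm

The unrestrained thermal change is αΔT L = 16.4×10⁻⁶ × 159 × 800 = 2.086 mm.
Let P be the tensile force in the spring. The bar extends elastically by PL/(AE) and the spring stretches by P/k; together these equal δ_free.
So P = δ_free / [L/(AE) + 1/k] = 2.086 / [ 800/(2125×197×10³) + 1/(210×10³) ].
P = 2.086 / 6.673×10⁻⁶ = 312600 N.
Spring extension = P/k = 312600/(210×10³) = 1.489 mm.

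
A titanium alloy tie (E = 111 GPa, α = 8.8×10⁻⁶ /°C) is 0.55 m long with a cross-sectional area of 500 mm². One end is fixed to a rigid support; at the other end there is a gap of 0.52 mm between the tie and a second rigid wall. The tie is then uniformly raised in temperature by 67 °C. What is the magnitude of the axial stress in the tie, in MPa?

If the wall were absent the tie would grow by αΔT L = 8.8×10⁻⁶ × 67 × 550 = 0.3243 mm.
This is smaller than the 0.52 mm clearance, so the tie expands freely without reaching the stop — the stress is zero.

σ ≈ 0 MPa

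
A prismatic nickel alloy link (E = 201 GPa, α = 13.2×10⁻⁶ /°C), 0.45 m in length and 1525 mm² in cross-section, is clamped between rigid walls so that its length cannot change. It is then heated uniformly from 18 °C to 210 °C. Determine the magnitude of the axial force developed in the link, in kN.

With zero net strain, σ = E·αΔT = 201 GPa × 13.2×10⁻⁶ × 192 = 509.4 MPa.
Axial force P = σA = 509.4 × 1525 = 776900 N = 776.9 kN, compressive.

P ≈ 777 kN (compressive)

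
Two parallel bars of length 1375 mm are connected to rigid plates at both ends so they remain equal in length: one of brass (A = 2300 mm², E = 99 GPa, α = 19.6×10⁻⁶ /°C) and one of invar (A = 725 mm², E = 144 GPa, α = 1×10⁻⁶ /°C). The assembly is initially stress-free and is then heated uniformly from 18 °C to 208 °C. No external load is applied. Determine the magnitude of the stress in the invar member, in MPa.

σ ≈ 349 MPa (tensile)

Equilibrium of a rigid end plate with no external load gives equal and opposite internal forces ±P in the two members. Since α_{brass} > α_{invar}, heating drives the brass into compression and the invar into tension.
Compatibility of the two members (thermal + elastic change equal): (α₁ − α₂)ΔT = P·[1/(A₁E₁) + 1/(A₂E₂)].
|α₁ − α₂|·ΔT = 18.6×10⁻⁶ × 190 = 0.003534.
1/(A₁E₁) + 1/(A₂E₂) = 1/(2300×99×10³) + 1/(725×144×10³) = 1.397×10⁻⁸ N⁻¹.
So P = 0.003534 / 1.397×10⁻⁸ = 253 kN.
σ_{invar} = P/A₂ = 253000/725 = 348.9 MPa, tensile.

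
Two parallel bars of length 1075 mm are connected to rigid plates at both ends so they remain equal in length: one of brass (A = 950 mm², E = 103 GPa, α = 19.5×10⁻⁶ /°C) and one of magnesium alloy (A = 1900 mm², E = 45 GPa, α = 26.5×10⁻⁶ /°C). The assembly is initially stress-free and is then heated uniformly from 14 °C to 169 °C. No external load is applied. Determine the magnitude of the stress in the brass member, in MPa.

σ ≈ 52.1 MPa (tensile)

The magnesium alloy has the larger α, so on heating it would change length more than the brass if both were free. The rigid plates force a common final length, so the magnesium alloy is put into compression and the brass into tension, with equal and opposite forces P (no external load).
Compatibility of the two members (thermal + elastic change equal): (α₁ − α₂)ΔT = P·[1/(A₁E₁) + 1/(A₂E₂)].
|α₁ − α₂|·ΔT = 7×10⁻⁶ × 155 = 0.001085.
1/(A₁E₁) + 1/(A₂E₂) = 1/(950×103×10³) + 1/(1900×45×10³) = 2.192×10⁻⁸ N⁻¹.
So P = 0.001085 / 2.192×10⁻⁸ = 49.51 kN.
σ_{brass} = P/A₁ = 49510/950 = 52.11 MPa, tensile.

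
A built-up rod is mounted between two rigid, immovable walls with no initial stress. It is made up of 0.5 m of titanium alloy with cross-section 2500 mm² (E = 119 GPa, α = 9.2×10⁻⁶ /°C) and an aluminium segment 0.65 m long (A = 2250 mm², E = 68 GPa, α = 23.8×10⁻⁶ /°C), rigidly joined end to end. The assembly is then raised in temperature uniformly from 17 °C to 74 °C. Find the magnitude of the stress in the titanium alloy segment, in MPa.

σ ≈ 77.2 MPa (compressive)

If the supports were absent, the total length change would be Σ αᵢΔT Lᵢ = 9.2×10⁻⁶×57×500 + 23.8×10⁻⁶×57×650 = 1.144 mm.
The walls prevent any net length change, so an axial force P (same in every segment) develops. Compatibility: P · Σ Lᵢ/(AᵢEᵢ) = δ_free.
Σ Lᵢ/(AᵢEᵢ) = 500/(2500×119×10³) + 650/(2250×68×10³) = 5.929×10⁻⁶ mm/N.
So P = 1.144 / 5.929×10⁻⁶ = 192.9 kN, compressive.
σ_{titanium alloy} = P / A = 192900 / 2500 = 77.18 MPa.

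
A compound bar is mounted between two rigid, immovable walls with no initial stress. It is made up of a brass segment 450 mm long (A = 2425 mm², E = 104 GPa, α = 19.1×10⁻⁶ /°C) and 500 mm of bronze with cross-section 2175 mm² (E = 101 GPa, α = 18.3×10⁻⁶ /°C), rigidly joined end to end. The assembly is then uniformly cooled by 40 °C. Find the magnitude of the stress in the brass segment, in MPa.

σ ≈ 72.1 MPa (tensile)

If the supports were absent, the total length change would be Σ αᵢΔT Lᵢ = 19.1×10⁻⁶×40×450 + 18.3×10⁻⁶×40×500 = 0.7098 mm.
Since the ends are fixed, an axial force P builds up, equal in every segment, with P · Σ Lᵢ/(AᵢEᵢ) = δ_free.
Σ Lᵢ/(AᵢEᵢ) = 450/(2425×104×10³) + 500/(2175×101×10³) = 4.06×10⁻⁶ mm/N.
Hence P = δ_free / Σ(L/AE) = 0.7098/4.06×10⁻⁶ = 174.8 kN (tensile).
σ_{brass} = P / A = 174800 / 2425 = 72.09 MPa.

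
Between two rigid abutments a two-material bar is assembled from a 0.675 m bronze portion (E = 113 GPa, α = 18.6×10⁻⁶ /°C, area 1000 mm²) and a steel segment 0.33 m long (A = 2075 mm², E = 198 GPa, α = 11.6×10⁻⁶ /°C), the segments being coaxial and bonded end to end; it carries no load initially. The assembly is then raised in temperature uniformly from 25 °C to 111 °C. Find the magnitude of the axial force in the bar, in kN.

P ≈ 208 kN (compressive)

If the supports were absent, the total length change would be Σ αᵢΔT Lᵢ = 18.6×10⁻⁶×86×675 + 11.6×10⁻⁶×86×330 = 1.409 mm.
The rigid supports impose zero overall length change; the single axial force P common to all segments must satisfy P Σ Lᵢ/(AᵢEᵢ) = δ_free.
Σ Lᵢ/(AᵢEᵢ) = 675/(1000×113×10³) + 330/(2075×198×10³) = 6.777×10⁻⁶ mm/N.
P = 1.409 / 6.777×10⁻⁶ = 207900 N = 207.9 kN, compressive.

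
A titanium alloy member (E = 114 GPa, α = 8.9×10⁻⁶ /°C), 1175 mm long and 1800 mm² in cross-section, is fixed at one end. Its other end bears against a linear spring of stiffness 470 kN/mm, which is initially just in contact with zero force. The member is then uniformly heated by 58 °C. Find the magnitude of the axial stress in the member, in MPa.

If the spring were absent the member would lengthen by αΔT L = 8.9×10⁻⁶ × 58 × 1175 = 0.6065 mm.
Let P be the compressive force at the spring. The member shortens elastically by PL/(AE) and the spring compresses by P/k; together these equal δ_free.
So P = δ_free / [L/(AE) + 1/k] = 0.6065 / [ 1175/(1800×114×10³) + 1/(470×10³) ].
P = 0.6065 / 7.854×10⁻⁶ = 77230 N.
σ = P/A = 77230/1800 = 42.9 MPa.

σ ≈ 42.9 MPa (compressive)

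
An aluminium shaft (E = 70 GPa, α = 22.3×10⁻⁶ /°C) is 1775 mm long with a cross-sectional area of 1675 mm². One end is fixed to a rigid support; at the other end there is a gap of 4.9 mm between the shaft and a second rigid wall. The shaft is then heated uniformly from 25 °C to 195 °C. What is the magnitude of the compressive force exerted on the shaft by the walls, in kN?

If the wall were absent the shaft would grow by αΔT L = 22.3×10⁻⁶ × 170 × 1775 = 6.729 mm.
After closing the 4.9 mm clearance, 6.729 − 4.9 = 1.829 mm of expansion remains to be suppressed by the wall.
Compatibility: PL/(AE) = 1.829 mm, so σ = P/A = E × (1.829/1775) = 72.13 MPa.
Force on the wall = σA = 72.13 × 1675 mm² = 120.8 kN.

P ≈ 121 kN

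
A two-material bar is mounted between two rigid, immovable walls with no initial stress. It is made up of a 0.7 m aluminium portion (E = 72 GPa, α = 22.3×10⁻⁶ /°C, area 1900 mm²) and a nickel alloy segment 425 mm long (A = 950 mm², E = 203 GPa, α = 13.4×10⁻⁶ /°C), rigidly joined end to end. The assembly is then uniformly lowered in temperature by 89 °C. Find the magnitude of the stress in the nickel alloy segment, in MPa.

σ ≈ 273 MPa (tensile)

If the supports were absent, the total length change would be Σ αᵢΔT Lᵢ = 22.3×10⁻⁶×89×700 + 13.4×10⁻⁶×89×425 = 1.896 mm.
The rigid supports impose zero overall length change; the single axial force P common to all segments must satisfy P Σ Lᵢ/(AᵢEᵢ) = δ_free.
Σ Lᵢ/(AᵢEᵢ) = 700/(1900×72×10³) + 425/(950×203×10³) = 7.321×10⁻⁶ mm/N.
Hence P = δ_free / Σ(L/AE) = 1.896/7.321×10⁻⁶ = 259 kN (tensile).
σ_{nickel alloy} = P / A = 259000 / 950 = 272.6 MPa.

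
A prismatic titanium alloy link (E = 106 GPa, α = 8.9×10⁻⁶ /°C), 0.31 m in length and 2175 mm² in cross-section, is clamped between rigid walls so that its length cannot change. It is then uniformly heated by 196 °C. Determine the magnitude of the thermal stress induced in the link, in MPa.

Because both ends are immovable the net strain is zero, and the suppressed thermal strain is αΔT = 8.9×10⁻⁶ × 196 = 1744.4×10⁻⁶.
σ = EαΔT = 106×10³ × 8.9×10⁻⁶ × 196 = 184.9 MPa (compressive; the link is trying to expand).

σ ≈ 185 MPa (compressive)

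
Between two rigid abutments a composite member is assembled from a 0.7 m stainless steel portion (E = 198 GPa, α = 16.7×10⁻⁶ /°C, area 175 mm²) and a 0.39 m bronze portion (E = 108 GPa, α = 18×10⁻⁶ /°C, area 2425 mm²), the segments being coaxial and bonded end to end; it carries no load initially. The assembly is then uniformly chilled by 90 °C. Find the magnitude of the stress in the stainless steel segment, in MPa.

σ ≈ 444 MPa (tensile)

With the walls removed the bar would change length by δ_free = Σ αᵢΔT Lᵢ = 16.7×10⁻⁶×90×700 + 18×10⁻⁶×90×390 = 1.684 mm.
The walls prevent any net length change, so an axial force P (same in every segment) develops. Compatibility: P · Σ Lᵢ/(AᵢEᵢ) = δ_free.
The series flexibility is Σ Lᵢ/(AᵢEᵢ) = 700/(175×198×10³) + 390/(2425×108×10³) = 2.169×10⁻⁵ mm/N.
P = 1.684 / 2.169×10⁻⁵ = 77630 N = 77.63 kN, tensile.
σ_{stainless steel} = P / A = 77630 / 175 = 443.6 MPa.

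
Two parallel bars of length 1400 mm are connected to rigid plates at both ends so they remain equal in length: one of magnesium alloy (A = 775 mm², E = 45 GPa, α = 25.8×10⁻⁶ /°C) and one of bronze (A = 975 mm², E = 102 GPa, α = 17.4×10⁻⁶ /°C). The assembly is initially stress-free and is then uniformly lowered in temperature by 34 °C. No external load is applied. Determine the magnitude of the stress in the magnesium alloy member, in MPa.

σ ≈ 9.52 MPa (tensile)

Both members must finish at the same length. With the larger α, the magnesium alloy tends to over-contract; the plates restrain it, putting the magnesium alloy in tension and the bronze in compression. With no external load the two internal forces are equal and opposite, magnitude P.
Setting the final lengths equal and cancelling L: (α₁ − α₂)ΔT = P/(A₁E₁) + P/(A₂E₂).
|α₁ − α₂|·ΔT = 8.4×10⁻⁶ × 34 = 0.0002856.
1/(A₁E₁) + 1/(A₂E₂) = 1/(775×45×10³) + 1/(975×102×10³) = 3.873×10⁻⁸ N⁻¹.
So P = 0.0002856 / 3.873×10⁻⁸ = 7.374 kN.
σ_{magnesium alloy} = P/A₁ = 7374/775 = 9.515 MPa, tensile.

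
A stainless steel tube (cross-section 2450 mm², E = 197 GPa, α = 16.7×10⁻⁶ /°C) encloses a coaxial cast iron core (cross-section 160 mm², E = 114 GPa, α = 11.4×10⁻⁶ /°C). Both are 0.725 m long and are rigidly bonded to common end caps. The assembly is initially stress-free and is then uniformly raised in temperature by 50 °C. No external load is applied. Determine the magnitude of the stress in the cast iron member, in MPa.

Both members must finish at the same length. With the larger α, the stainless steel tends to over-expand; the plates restrain it, putting the stainless steel in compression and the cast iron in tension. With no external load the two internal forces are equal and opposite, magnitude P.
Setting the final lengths equal and cancelling L: (α₁ − α₂)ΔT = P/(A₁E₁) + P/(A₂E₂).
|α₁ − α₂|·ΔT = 5.3×10⁻⁶ × 50 = 0.000265.
1/(A₁E₁) + 1/(A₂E₂) = 1/(2450×197×10³) + 1/(160×114×10³) = 5.69×10⁻⁸ N⁻¹.
P = 0.000265 / 5.69×10⁻⁸ = 4658 N = 4.658 kN.
σ_{cast iron} = P/A₂ = 4658/160 = 29.11 MPa, tensile.

σ ≈ 29.1 MPa (tensile)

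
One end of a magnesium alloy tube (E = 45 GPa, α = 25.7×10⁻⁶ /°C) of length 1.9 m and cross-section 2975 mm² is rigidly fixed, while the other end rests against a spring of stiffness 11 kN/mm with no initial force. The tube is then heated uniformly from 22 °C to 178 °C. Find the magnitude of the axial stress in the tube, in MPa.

If the spring were absent the tube would lengthen by αΔT L = 25.7×10⁻⁶ × 156 × 1900 = 7.617 mm.
Let P be the compressive force at the spring. The tube shortens elastically by PL/(AE) and the spring compresses by P/k; together these equal δ_free.
So P = δ_free / [L/(AE) + 1/k] = 7.617 / [ 1900/(2975×45×10³) + 1/(11×10³) ].
P = 7.617 / 0.0001051 = 72480 N.
σ = P/A = 72480/2975 = 24.36 MPa.

σ ≈ 24.4 MPa (compressive)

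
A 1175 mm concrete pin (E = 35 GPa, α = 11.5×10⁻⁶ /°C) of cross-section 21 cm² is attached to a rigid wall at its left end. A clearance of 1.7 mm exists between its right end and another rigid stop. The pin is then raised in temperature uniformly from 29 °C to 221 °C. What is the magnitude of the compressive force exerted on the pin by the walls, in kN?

Free thermal elongation = αΔT L = 11.5×10⁻⁶ × 192 × 1175 = 2.594 mm.
This exceeds the 1.7 mm gap, so the wall pushes back. The portion of expansion that must be recovered elastically is δ_free − gap = 2.594 − 1.7 = 0.8944 mm.
That suppressed elongation corresponds to σ = E·Δ/L = 35×10³ × 0.8944/1175 = 26.64 MPa.
Force on the wall = σA = 26.64 × 2100 mm² = 55.95 kN.

P ≈ 55.9 kN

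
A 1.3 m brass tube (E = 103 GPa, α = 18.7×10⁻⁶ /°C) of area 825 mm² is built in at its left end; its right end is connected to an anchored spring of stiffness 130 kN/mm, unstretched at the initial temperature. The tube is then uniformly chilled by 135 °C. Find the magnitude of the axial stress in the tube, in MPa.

The unrestrained thermal change is αΔT L = 18.7×10⁻⁶ × 135 × 1300 = 3.282 mm.
With a force P in the spring, the elastic change of the tube is PL/(AE) and that of the spring is P/k; compatibility requires their sum to equal δ_free.
P [ L/(AE) + 1/k ] = δ_free → P [ 1300/(825×103×10³) + 1/(130×10³) ] = 3.282.
P = 3.282 / 2.299×10⁻⁵ = 142700 N.
σ = P/A = 142700/825 = 173 MPa.

σ ≈ 173 MPa (tensile)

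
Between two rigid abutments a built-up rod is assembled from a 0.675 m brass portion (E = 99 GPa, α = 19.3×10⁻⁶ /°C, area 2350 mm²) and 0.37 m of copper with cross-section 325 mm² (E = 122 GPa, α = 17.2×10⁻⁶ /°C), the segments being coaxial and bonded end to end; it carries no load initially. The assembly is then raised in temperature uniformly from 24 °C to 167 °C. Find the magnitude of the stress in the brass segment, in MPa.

Free thermal expansion of the whole bar: Σ αᵢΔT Lᵢ = 19.3×10⁻⁶×143×675 + 17.2×10⁻⁶×143×370 = 2.773 mm.
Since the ends are fixed, an axial force P builds up, equal in every segment, with P · Σ Lᵢ/(AᵢEᵢ) = δ_free.
Σ Lᵢ/(AᵢEᵢ) = 675/(2350×99×10³) + 370/(325×122×10³) = 1.223×10⁻⁵ mm/N.
P = 2.773 / 1.223×10⁻⁵ = 226700 N = 226.7 kN, compressive.
σ_{brass} = P / A = 226700 / 2350 = 96.46 MPa.

σ ≈ 96.5 MPa (compressive)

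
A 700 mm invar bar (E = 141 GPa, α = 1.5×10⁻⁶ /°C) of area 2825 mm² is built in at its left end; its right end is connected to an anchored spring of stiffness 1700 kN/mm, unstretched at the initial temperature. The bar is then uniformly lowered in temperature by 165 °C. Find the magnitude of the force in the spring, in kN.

P ≈ 73.9 kN

If the spring were absent the bar would shorten by αΔT L = 1.5×10⁻⁶ × 165 × 700 = 0.1732 mm.
With a force P in the spring, the elastic change of the bar is PL/(AE) and that of the spring is P/k; compatibility requires their sum to equal δ_free.
So P = δ_free / [L/(AE) + 1/k] = 0.1732 / [ 700/(2825×141×10³) + 1/(1700×10³) ].
P = 0.1732 / 2.346×10⁻⁶ = 73860 N.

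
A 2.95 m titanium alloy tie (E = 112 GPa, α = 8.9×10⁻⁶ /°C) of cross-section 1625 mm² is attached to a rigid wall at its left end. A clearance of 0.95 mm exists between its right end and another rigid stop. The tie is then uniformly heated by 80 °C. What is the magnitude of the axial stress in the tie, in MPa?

σ ≈ 43.7 MPa (compressive)

Free thermal elongation = αΔT L = 8.9×10⁻⁶ × 80 × 2950 = 2.1 mm.
This exceeds the 0.95 mm gap, so the wall pushes back. The portion of expansion that must be recovered elastically is δ_free − gap = 2.1 − 0.95 = 1.15 mm.
Compatibility: PL/(AE) = 1.15 mm, so σ = P/A = E × (1.15/2950) = 43.68 MPa.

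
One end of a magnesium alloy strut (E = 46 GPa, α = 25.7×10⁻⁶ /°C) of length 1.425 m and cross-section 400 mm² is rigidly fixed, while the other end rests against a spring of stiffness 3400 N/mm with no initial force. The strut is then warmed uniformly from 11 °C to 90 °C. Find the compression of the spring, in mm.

The unrestrained thermal change is αΔT L = 25.7×10⁻⁶ × 79 × 1425 = 2.893 mm.
Let P be the compressive force at the spring. The strut shortens elastically by PL/(AE) and the spring compresses by P/k; together these equal δ_free.
So P = δ_free / [L/(AE) + 1/k] = 2.893 / [ 1425/(400×46×10³) + 1/(3400) ].
P = 2.893 / 0.0003716 = 7786 N.
Spring compression = P/k = 7786/(3400) = 2.29 mm.

δ ≈ 2.29 mm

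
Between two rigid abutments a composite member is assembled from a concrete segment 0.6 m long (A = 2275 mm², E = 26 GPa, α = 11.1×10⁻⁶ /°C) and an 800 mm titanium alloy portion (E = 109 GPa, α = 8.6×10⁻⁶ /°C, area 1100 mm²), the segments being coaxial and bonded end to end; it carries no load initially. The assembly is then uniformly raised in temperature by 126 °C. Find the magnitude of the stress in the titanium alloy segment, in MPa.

With the walls removed the bar would change length by δ_free = Σ αᵢΔT Lᵢ = 11.1×10⁻⁶×126×600 + 8.6×10⁻⁶×126×800 = 1.706 mm.
The walls prevent any net length change, so an axial force P (same in every segment) develops. Compatibility: P · Σ Lᵢ/(AᵢEᵢ) = δ_free.
Σ Lᵢ/(AᵢEᵢ) = 600/(2275×26×10³) + 800/(1100×109×10³) = 1.682×10⁻⁵ mm/N.
P = 1.706 / 1.682×10⁻⁵ = 101500 N = 101.5 kN, compressive.
σ_{titanium alloy} = P / A = 101500 / 1100 = 92.23 MPa.

σ ≈ 92.2 MPa (compressive)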